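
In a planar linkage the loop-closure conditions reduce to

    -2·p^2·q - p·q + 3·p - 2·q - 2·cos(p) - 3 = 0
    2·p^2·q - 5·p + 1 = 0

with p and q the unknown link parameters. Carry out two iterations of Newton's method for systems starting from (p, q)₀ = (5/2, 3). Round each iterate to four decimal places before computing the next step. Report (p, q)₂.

At (5/2, 3): F = (-44.897713, 26.0000).
Jacobian J = [[-4·p·q - q + 2·sin(p) + 3, -2·p^2 - p - 2], [4·p·q - 5, 2·p^2]].
At the point, J = [[-28.803056, -17.0000], [25.0000, 12.5000]] (det J = 64.961804).
Solving J·Δ = −F gives Δ = (1.8353, -5.7505).
Then the next iterate is (p, q)₁ = (4.3353, -2.7505).
Round to (4.3353, -2.7505) and repeat: F = (131.557912, -124.066838), J = [[51.587990, -43.924952], [-52.696971, 37.589652]].
Δ = (-1.3432, 1.4176), so (p, q)₂ = (2.9921, -1.3329).

(2.9921, -1.3329)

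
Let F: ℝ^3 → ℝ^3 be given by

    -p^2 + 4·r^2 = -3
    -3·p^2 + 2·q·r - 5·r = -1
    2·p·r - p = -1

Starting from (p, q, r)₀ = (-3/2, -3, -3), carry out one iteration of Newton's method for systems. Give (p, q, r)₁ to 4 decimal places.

At (-3/2, -3, -3): F = (36.7500, 27.2500, 11.5000).
Jacobian J = [[-2·p, 0, 8·r], [-6·p, 2·r, 2·q - 5], [2·r - 1, 0, 2·p]].
At the point, J = [[3.0000, 0.0000, -24.0000], [9.0000, -6.0000, -11.0000], [-7.0000, 0.0000, -3.0000]] (det J = 1062.0000).
Solving J·Δ = −F gives Δ = (0.9364, 2.9244, 1.6483).
Then the next iterate is (p, q, r)₁ = (-0.5636, -0.0756, -1.3517).

(-0.5636, -0.0756, -1.3517)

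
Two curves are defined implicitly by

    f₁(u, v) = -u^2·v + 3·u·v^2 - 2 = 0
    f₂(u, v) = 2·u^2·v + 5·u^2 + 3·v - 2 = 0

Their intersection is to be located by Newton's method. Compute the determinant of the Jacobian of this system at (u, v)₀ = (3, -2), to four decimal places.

774.0000

J = [[-2·u·v + 3·v^2, -u^2 + 6·u·v], [4·u·v + 10·u, 2·u^2 + 3]].
At the point, J = [[24.0000, -45.0000], [6.0000, 21.0000]].
det J = 774.0000.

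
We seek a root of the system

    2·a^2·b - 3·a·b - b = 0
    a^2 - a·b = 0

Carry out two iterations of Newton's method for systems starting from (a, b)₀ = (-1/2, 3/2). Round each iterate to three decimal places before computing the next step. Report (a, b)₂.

(-0.527, -0.725)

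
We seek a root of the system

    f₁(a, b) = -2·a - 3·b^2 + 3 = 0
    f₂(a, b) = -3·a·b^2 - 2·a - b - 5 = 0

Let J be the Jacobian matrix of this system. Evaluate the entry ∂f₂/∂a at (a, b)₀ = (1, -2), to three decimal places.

∂f₂/∂a = -3·b^2 - 2.
At (1, -2) this is -14.000.

-14.000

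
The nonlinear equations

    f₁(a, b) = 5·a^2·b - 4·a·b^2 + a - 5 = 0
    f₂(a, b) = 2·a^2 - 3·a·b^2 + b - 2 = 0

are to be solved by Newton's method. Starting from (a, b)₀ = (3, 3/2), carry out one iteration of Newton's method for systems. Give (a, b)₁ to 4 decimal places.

(2.0327, 1.1989)

At (3, 3/2): F = (38.5000, -2.7500).
Jacobian J = [[10·a·b - 4·b^2 + 1, 5·a^2 - 8·a·b], [4·a - 3·b^2, -6·a·b + 1]].
At the point, J = [[37.0000, 9.0000], [5.2500, -26.0000]] (det J = -1009.2500).
Solving J·Δ = −F gives Δ = (-0.9673, -0.3011).
Then the next iterate is (a, b)₁ = (2.0327, 1.1989).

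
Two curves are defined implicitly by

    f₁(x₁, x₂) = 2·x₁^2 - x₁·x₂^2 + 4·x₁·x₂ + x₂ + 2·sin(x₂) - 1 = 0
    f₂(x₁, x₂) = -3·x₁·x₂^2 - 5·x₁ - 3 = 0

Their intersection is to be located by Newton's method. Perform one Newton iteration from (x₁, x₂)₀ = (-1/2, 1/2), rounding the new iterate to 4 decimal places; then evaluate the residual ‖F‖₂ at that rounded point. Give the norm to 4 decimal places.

At (-1/2, 1/2): F = (0.083851, -0.1250).
Jacobian J = [[4·x₁ - x₂^2 + 4·x₂, -2·x₁·x₂ + 4·x₁ + 2·cos(x₂) + 1], [-3·x₂^2 - 5, -6·x₁·x₂]].
At the point, J = [[-0.2500, 1.255165], [-5.7500, 1.5000]] (det J = 6.842199).
Solving J·Δ = −F gives Δ = (-0.0413, -0.0750).
Then the next iterate is (x₁, x₂)₁ = (-0.5413, 0.4250).
Re-evaluating at (-0.5413, 0.4250): F = (0.013215, -0.000183), so ‖F‖₂ = 0.0132.

0.0132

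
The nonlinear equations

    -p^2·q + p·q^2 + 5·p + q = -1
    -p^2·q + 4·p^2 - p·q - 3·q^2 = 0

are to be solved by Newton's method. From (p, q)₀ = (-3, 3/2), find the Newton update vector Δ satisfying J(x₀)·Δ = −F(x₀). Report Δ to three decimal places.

At (-3, 3/2): F = (-32.750, 20.250).
Jacobian J = [[-2·p·q + q^2 + 5, -p^2 + 2·p·q + 1], [-2·p·q + 8·p - q, -p^2 - p - 6·q]].
At the point, J = [[16.250, -17.000], [-16.500, -15.000]] (det J = -524.250).
Solving J·Δ = −F gives Δ = (1.594, -0.403).

(1.594, -0.403)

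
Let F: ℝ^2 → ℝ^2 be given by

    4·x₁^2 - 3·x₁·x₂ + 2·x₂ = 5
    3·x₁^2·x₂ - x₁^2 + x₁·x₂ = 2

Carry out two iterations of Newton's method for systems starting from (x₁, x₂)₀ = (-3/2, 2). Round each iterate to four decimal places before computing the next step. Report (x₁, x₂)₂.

(2.5493, 6.1452)

At (-3/2, 2): F = (17.0000, 6.2500).
Jacobian J = [[8·x₁ - 3·x₂, -3·x₁ + 2], [6·x₁·x₂ - 2·x₁ + x₂, 3·x₁^2 + x₁]].
At the point, J = [[-18.0000, 6.5000], [-13.0000, 5.2500]] (det J = -10.0000).
Solving J·Δ = −F gives Δ = (4.8625, 10.8500).
Then the next iterate is (x₁, x₂)₁ = (3.3625, 12.8500).
Round to (3.3625, 12.8500) and repeat: F = (-63.698750, 465.763680), J = [[-11.6500, -8.0875], [265.373750, 37.281719]].
Δ = (-0.8132, -6.7048), so (x₁, x₂)₂ = (2.5493, 6.1452).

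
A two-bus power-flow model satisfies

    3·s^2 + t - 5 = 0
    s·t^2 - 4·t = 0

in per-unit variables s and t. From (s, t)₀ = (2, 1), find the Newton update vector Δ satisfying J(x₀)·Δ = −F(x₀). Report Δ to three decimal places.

(2.000, -32.000)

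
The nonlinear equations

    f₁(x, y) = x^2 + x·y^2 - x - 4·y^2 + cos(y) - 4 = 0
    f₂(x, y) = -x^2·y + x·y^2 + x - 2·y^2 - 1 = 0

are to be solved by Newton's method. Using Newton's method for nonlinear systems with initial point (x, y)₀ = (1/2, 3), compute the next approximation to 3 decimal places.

(0.067, 1.078)

At (1/2, 3): F = (-36.73999, -14.750).
Jacobian J = [[2·x + y^2 - 1, 2·x·y - 8·y - sin(y)], [-2·x·y + y^2 + 1, -x^2 + 2·x·y - 4·y]].
At the point, J = [[9.000, -21.14112], [7.000, -9.250]] (det J = 64.73784).
Solving J·Δ = −F gives Δ = (-0.433, -1.922).
Then the next iterate is (x, y)₁ = (0.067, 1.078).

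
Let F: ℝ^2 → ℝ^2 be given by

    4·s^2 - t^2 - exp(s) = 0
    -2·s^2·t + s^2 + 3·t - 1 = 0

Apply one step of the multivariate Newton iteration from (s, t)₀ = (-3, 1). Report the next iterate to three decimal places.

At (-3, 1): F = (34.95021, -7.000).
Jacobian J = [[8·s - exp(s), -2·t], [-4·s·t + 2·s, -2·s^2 + 3]].
At the point, J = [[-24.04979, -2.000], [6.000, -15.000]] (det J = 372.74681).
Solving J·Δ = −F gives Δ = (1.444, 0.111).
Then the next iterate is (s, t)₁ = (-1.556, 1.111).

(-1.556, 1.111)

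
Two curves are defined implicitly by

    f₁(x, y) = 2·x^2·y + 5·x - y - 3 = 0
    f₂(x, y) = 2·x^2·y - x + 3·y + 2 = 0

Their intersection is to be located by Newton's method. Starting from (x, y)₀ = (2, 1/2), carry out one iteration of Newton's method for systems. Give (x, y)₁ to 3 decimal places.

(1.013, 0.269)

At (2, 1/2): F = (10.500, 5.500).
Jacobian J = [[4·x·y + 5, 2·x^2 - 1], [4·x·y - 1, 2·x^2 + 3]].
At the point, J = [[9.000, 7.000], [3.000, 11.000]] (det J = 78.000).
Solving J·Δ = −F gives Δ = (-0.987, -0.231).
Then the next iterate is (x, y)₁ = (1.013, 0.269).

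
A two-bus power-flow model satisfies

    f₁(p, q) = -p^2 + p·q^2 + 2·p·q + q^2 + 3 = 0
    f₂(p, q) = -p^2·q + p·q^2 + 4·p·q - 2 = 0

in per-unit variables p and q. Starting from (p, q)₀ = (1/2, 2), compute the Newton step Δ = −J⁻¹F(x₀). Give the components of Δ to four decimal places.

At (1/2, 2): F = (10.7500, 3.5000).
Jacobian J = [[-2·p + q^2 + 2·q, 2·p·q + 2·p + 2·q], [-2·p·q + q^2 + 4·q, -p^2 + 2·p·q + 4·p]].
At the point, J = [[7.0000, 7.0000], [10.0000, 3.7500]] (det J = -43.7500).
Solving J·Δ = −F gives Δ = (0.3614, -1.8971).

(0.3614, -1.8971)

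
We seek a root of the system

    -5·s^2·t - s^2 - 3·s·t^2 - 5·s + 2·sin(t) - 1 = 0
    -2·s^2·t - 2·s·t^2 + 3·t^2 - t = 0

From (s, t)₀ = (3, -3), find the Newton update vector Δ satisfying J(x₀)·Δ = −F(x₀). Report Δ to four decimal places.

(-1.3418, 5.8482)

At (3, -3): F = (28.717760, 30.0000).
Jacobian J = [[-10·s·t - 2·s - 3·t^2 - 5, -5·s^2 - 6·s·t + 2·cos(t)], [-4·s·t - 2·t^2, -2·s^2 - 4·s·t + 6·t - 1]].
At the point, J = [[52.0000, 7.020015], [18.0000, -1.0000]] (det J = -178.360270).
Solving J·Δ = −F gives Δ = (-1.3418, 5.8482).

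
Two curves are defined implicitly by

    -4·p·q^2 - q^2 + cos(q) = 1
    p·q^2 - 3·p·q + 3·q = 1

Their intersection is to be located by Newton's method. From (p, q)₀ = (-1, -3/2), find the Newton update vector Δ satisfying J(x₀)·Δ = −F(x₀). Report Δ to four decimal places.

(-1.6916, 2.6298)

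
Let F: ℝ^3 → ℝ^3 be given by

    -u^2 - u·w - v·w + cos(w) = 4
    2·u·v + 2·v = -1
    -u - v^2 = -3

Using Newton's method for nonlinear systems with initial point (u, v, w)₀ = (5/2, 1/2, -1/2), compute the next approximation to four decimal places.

At (5/2, 1/2, -1/2): F = (-7.872417, 4.5000, 0.2500).
Jacobian J = [[-2·u - w, -w, -u - v - sin(w)], [2·v, 2·u + 2, 0], [-1, -2·v, 0]].
At the point, J = [[-4.5000, 0.5000, -2.520574], [1.0000, 7.0000, 0.0000], [-1.0000, -1.0000, 0.0000]] (det J = -15.123447).
Solving J·Δ = −F gives Δ = (1.0417, -0.7917, -5.1400).
Then the next iterate is (u, v, w)₁ = (3.5417, -0.2917, -5.6400).

(3.5417, -0.2917, -5.6400)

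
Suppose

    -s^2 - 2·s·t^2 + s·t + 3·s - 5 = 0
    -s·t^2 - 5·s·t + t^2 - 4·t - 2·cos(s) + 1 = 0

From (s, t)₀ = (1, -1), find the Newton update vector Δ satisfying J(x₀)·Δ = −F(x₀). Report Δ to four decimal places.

At (1, -1): F = (-6.0000, 8.919395).
Jacobian J = [[-2·s - 2·t^2 + t + 3, -4·s·t + s], [-t^2 - 5·t + 2·sin(s), -2·s·t - 5·s + 2·t - 4]].
At the point, J = [[-2.0000, 5.0000], [5.682942, -9.0000]] (det J = -10.414710).
Solving J·Δ = −F gives Δ = (0.9029, 1.5611).

(0.9029, 1.5611)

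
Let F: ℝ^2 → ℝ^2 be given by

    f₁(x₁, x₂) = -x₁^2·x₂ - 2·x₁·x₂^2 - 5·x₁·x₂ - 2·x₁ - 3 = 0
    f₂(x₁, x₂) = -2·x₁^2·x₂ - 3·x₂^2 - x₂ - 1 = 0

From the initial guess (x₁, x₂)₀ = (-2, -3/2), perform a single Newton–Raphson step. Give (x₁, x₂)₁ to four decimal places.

At (-2, -3/2): F = (1.0000, 5.7500).
Jacobian J = [[-2·x₁·x₂ - 2·x₂^2 - 5·x₂ - 2, -x₁^2 - 4·x₁·x₂ - 5·x₁], [-4·x₁·x₂, -2·x₁^2 - 6·x₂ - 1]].
At the point, J = [[-5.0000, -6.0000], [-12.0000, 0.0000]] (det J = -72.0000).
Solving J·Δ = −F gives Δ = (0.4792, -0.2326).
Then the next iterate is (x₁, x₂)₁ = (-1.5208, -1.7326).

(-1.5208, -1.7326)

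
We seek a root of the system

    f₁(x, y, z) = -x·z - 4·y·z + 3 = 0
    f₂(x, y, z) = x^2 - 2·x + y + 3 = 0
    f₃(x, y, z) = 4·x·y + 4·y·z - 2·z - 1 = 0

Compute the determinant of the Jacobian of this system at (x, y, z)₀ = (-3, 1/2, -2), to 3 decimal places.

158.000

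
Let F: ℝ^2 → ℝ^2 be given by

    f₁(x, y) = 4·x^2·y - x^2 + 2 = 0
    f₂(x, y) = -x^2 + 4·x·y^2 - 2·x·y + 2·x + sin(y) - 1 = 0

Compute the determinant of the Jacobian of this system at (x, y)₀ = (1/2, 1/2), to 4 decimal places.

J = [[8·x·y - 2·x, 4·x^2], [-2·x + 4·y^2 - 2·y + 2, 8·x·y - 2·x + cos(y)]].
At the point, J = [[1.0000, 1.0000], [1.0000, 1.877583]].
det J = 0.8776.

0.8776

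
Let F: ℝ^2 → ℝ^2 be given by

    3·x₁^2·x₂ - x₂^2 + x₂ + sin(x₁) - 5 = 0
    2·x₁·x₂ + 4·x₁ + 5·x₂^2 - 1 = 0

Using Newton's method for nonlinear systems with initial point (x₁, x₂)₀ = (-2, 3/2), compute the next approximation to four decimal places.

(-1.4048, 1.4621)

At (-2, 3/2): F = (11.340703, -3.7500).
Jacobian J = [[6·x₁·x₂ + cos(x₁), 3·x₁^2 - 2·x₂ + 1], [2·x₂ + 4, 2·x₁ + 10·x₂]].
At the point, J = [[-18.416147, 10.0000], [7.0000, 11.0000]] (det J = -272.577615).
Solving J·Δ = −F gives Δ = (0.5952, -0.0379).
Then the next iterate is (x₁, x₂)₁ = (-1.4048, 1.4621).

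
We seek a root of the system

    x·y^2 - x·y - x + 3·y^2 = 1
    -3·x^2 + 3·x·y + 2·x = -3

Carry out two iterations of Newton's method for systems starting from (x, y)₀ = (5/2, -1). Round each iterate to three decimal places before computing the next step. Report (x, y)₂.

At (5/2, -1): F = (4.500, -18.250).
Jacobian J = [[y^2 - y - 1, 2·x·y - x + 6·y], [-6·x + 3·y + 2, 3·x]].
At the point, J = [[1.000, -13.500], [-16.000, 7.500]] (det J = -208.500).
Solving J·Δ = −F gives Δ = (-1.020, 0.258).
Then the next iterate is (x, y)₁ = (1.480, -0.742).
Round to (1.480, -0.742) and repeat: F = (1.08469, -3.90568), J = [[0.29256, -8.12832], [-9.106, 4.440]].
Δ = (-0.370, 0.120), so (x, y)₂ = (1.110, -0.622).

(1.110, -0.622)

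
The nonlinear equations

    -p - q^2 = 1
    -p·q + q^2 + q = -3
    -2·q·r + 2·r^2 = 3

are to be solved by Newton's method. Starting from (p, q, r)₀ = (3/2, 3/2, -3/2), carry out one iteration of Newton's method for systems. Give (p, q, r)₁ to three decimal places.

(1.732, -0.161, -1.387)

At (3/2, 3/2, -3/2): F = (-4.750, 4.500, 6.000).
Jacobian J = [[-1, -2·q, 0], [-q, -p + 2·q + 1, 0], [0, -2·r, -2·q + 4·r]].
At the point, J = [[-1.000, -3.000, 0.000], [-1.500, 2.500, 0.000], [0.000, 3.000, -9.000]] (det J = 63.000).
Solving J·Δ = −F gives Δ = (0.232, -1.661, 0.113).
Then the next iterate is (p, q, r)₁ = (1.732, -0.161, -1.387).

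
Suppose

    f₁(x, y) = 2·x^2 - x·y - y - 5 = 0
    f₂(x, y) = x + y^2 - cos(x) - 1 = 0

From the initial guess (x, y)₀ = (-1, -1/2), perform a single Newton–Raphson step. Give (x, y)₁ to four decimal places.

At (-1, -1/2): F = (-3.0000, -2.290302).
Jacobian J = [[4·x - y, -x - 1], [sin(x) + 1, 2·y]].
At the point, J = [[-3.5000, 0.0000], [0.158529, -1.0000]] (det J = 3.5000).
Solving J·Δ = −F gives Δ = (-0.8571, -2.4262).
Then the next iterate is (x, y)₁ = (-1.8571, -2.9262).

(-1.8571, -2.9262)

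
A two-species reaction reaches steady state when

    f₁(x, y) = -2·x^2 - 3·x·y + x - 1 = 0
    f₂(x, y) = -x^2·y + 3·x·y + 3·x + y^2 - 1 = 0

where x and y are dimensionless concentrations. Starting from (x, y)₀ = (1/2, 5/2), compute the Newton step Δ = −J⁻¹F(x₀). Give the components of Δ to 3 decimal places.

(-0.362, -1.117)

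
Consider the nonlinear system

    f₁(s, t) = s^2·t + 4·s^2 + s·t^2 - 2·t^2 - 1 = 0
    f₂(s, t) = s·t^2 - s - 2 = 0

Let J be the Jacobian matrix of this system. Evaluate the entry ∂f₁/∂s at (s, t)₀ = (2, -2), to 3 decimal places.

∂f₁/∂s = 2·s·t + 8·s + t^2.
At (2, -2) this is 12.000.

12.000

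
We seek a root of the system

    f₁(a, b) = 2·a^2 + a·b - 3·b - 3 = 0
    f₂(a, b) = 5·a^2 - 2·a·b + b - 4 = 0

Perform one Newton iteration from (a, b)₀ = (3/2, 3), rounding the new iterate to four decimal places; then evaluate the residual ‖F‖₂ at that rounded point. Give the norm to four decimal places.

At (3/2, 3): F = (-3.0000, 1.2500).
Jacobian J = [[4·a + b, a - 3], [10·a - 2·b, -2·a + 1]].
At the point, J = [[9.0000, -1.5000], [9.0000, -2.0000]] (det J = -4.5000).
Solving J·Δ = −F gives Δ = (1.7500, 8.5000).
Then the next iterate is (a, b)₁ = (3.2500, 11.5000).
Re-evaluating at (3.2500, 11.5000): F = (21.0000, -14.4375), so ‖F‖₂ = 25.4841.

25.4841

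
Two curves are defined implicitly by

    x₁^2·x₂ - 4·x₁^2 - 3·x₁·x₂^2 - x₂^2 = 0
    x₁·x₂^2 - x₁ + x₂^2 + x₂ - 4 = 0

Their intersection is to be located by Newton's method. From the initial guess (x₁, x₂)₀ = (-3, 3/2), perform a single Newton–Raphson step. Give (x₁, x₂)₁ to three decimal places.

(-1.127, 1.168)

At (-3, 3/2): F = (-4.500, -4.000).
Jacobian J = [[2·x₁·x₂ - 8·x₁ - 3·x₂^2, x₁^2 - 6·x₁·x₂ - 2·x₂], [x₂^2 - 1, 2·x₁·x₂ + 2·x₂ + 1]].
At the point, J = [[8.250, 33.000], [1.250, -5.000]] (det J = -82.500).
Solving J·Δ = −F gives Δ = (1.873, -0.332).
Then the next iterate is (x₁, x₂)₁ = (-1.127, 1.168).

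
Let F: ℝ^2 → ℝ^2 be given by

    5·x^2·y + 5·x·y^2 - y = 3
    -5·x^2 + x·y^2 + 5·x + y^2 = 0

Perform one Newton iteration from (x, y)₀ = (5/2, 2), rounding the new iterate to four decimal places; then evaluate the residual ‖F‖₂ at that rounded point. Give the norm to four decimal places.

At (5/2, 2): F = (107.5000, -4.7500).
Jacobian J = [[10·x·y + 5·y^2, 5·x^2 + 10·x·y - 1], [-10·x + y^2 + 5, 2·x·y + 2·y]].
At the point, J = [[70.0000, 80.2500], [-16.0000, 14.0000]] (det J = 2264.0000).
Solving J·Δ = −F gives Δ = (-0.8331, -0.6129).
Then the next iterate is (x, y)₁ = (1.6669, 1.3871).
Re-evaluating at (1.6669, 1.3871): F = (30.919537, -0.427039), so ‖F‖₂ = 30.9225.

30.9225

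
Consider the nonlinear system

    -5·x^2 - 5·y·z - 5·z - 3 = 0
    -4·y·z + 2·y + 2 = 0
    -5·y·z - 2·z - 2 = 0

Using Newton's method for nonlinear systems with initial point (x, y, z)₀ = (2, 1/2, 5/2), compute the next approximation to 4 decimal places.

At (2, 1/2, 5/2): F = (-41.7500, -2.0000, -13.2500).
Jacobian J = [[-10·x, -5·z, -5·y - 5], [0, -4·z + 2, -4·y], [0, -5·z, -5·y - 2]].
At the point, J = [[-20.0000, -12.5000, -7.5000], [0.0000, -8.0000, -2.0000], [0.0000, -12.5000, -4.5000]] (det J = -220.0000).
Solving J·Δ = −F gives Δ = (-0.3205, 1.5909, -7.3636).
Then the next iterate is (x, y, z)₁ = (1.6795, 2.0909, -4.8636).

(1.6795, 2.0909, -4.8636)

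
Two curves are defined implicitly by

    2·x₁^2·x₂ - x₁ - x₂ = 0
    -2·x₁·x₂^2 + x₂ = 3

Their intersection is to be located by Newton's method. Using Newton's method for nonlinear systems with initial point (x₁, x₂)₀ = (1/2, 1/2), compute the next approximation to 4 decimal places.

At (1/2, 1/2): F = (-0.7500, -2.7500).
Jacobian J = [[4·x₁·x₂ - 1, 2·x₁^2 - 1], [-2·x₂^2, -4·x₁·x₂ + 1]].
At the point, J = [[0.0000, -0.5000], [-0.5000, 0.0000]] (det J = -0.2500).
Solving J·Δ = −F gives Δ = (-5.5000, -1.5000).
Then the next iterate is (x₁, x₂)₁ = (-5.0000, -1.0000).

(-5.0000, -1.0000)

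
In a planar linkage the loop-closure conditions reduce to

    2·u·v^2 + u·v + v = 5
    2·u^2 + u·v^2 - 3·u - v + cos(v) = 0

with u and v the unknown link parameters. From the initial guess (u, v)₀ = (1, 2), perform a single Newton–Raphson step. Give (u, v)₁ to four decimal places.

At (1, 2): F = (7.0000, 0.583853).
Jacobian J = [[2·v^2 + v, 4·u·v + u + 1], [4·u + v^2 - 3, 2·u·v - sin(v) - 1]].
At the point, J = [[10.0000, 10.0000], [5.0000, 2.090703]] (det J = -29.092974).
Solving J·Δ = −F gives Δ = (0.3024, -1.0024).
Then the next iterate is (u, v)₁ = (1.3024, 0.9976).

(1.3024, 0.9976)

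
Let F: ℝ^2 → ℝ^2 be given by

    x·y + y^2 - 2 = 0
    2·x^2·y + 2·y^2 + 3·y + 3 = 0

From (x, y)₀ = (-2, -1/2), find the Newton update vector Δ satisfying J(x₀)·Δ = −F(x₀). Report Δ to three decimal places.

At (-2, -1/2): F = (-0.750, -2.000).
Jacobian J = [[y, x + 2·y], [4·x·y, 2·x^2 + 4·y + 3]].
At the point, J = [[-0.500, -3.000], [4.000, 9.000]] (det J = 7.500).
Solving J·Δ = −F gives Δ = (1.700, -0.533).

(1.700, -0.533)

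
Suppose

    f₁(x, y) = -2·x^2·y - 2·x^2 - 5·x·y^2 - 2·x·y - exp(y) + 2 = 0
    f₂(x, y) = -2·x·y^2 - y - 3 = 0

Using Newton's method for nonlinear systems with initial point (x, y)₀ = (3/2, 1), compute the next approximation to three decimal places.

At (3/2, 1): F = (-20.21828, -7.000).
Jacobian J = [[-4·x·y - 4·x - 5·y^2 - 2·y, -2·x^2 - 10·x·y - 2·x - exp(y)], [-2·y^2, -4·x·y - 1]].
At the point, J = [[-19.000, -25.21828], [-2.000, -7.000]] (det J = 82.56344).
Solving J·Δ = −F gives Δ = (0.424, -1.121).
Then the next iterate is (x, y)₁ = (1.924, -0.121).

(1.924, -0.121)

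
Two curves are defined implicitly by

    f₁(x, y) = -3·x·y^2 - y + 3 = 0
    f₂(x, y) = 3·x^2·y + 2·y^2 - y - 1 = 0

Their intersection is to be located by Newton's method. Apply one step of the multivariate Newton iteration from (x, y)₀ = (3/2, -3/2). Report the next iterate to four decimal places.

(1.1159, -1.2574)

At (3/2, -3/2): F = (-5.6250, -5.1250).
Jacobian J = [[-3·y^2, -6·x·y - 1], [6·x·y, 3·x^2 + 4·y - 1]].
At the point, J = [[-6.7500, 12.5000], [-13.5000, -0.2500]] (det J = 170.4375).
Solving J·Δ = −F gives Δ = (-0.3841, 0.2426).
Then the next iterate is (x, y)₁ = (1.1159, -1.2574).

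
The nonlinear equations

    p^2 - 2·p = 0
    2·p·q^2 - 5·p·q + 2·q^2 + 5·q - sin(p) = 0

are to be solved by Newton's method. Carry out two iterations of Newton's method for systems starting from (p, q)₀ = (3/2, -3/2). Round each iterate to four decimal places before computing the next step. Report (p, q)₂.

(2.0250, -0.1584)

At (3/2, -3/2): F = (-0.7500, 14.002505).
Jacobian J = [[2·p - 2, 0], [2·q^2 - 5·q - cos(p), 4·p·q - 5·p + 4·q + 5]].
At the point, J = [[1.0000, 0.0000], [11.929263, -17.5000]] (det J = -17.5000).
Solving J·Δ = −F gives Δ = (0.7500, 1.3114).
Then the next iterate is (p, q)₁ = (2.2500, -0.1886).
Round to (2.2500, -0.1886) and repeat: F = (0.5625, 0.631882), J = [[2.5000, 0.0000], [1.642314, -8.7018]].
Δ = (-0.2250, 0.0302), so (p, q)₂ = (2.0250, -0.1584).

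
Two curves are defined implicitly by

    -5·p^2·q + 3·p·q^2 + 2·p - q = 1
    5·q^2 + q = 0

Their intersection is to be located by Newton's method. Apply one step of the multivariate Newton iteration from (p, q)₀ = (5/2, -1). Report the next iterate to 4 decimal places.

At (5/2, -1): F = (43.7500, 4.0000).
Jacobian J = [[-10·p·q + 3·q^2 + 2, -5·p^2 + 6·p·q - 1], [0, 10·q + 1]].
At the point, J = [[30.0000, -47.2500], [0.0000, -9.0000]] (det J = -270.0000).
Solving J·Δ = −F gives Δ = (-0.7583, 0.4444).
Then the next iterate is (p, q)₁ = (1.7417, -0.5556).

(1.7417, -0.5556)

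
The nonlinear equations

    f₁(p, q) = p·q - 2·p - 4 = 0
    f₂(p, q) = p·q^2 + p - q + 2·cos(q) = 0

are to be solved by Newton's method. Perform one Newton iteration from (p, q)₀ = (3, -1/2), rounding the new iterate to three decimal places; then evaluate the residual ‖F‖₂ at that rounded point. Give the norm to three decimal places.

0.988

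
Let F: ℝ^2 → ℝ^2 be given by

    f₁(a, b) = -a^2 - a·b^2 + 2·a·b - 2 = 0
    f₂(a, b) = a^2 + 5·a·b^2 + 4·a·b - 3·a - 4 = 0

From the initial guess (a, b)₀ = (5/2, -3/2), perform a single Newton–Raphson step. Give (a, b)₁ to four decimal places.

(-0.0588, -1.8882)

At (5/2, -3/2): F = (-21.3750, 7.8750).
Jacobian J = [[-2·a - b^2 + 2·b, -2·a·b + 2·a], [2·a + 5·b^2 + 4·b - 3, 10·a·b + 4·a]].
At the point, J = [[-10.2500, 12.5000], [7.2500, -27.5000]] (det J = 191.2500).
Solving J·Δ = −F gives Δ = (-2.5588, -0.3882).
Then the next iterate is (a, b)₁ = (-0.0588, -1.8882).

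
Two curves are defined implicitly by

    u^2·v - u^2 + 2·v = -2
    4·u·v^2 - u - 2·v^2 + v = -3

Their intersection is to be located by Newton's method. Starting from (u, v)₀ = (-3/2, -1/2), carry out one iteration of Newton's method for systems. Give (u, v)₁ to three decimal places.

(-0.762, -0.722)

At (-3/2, -1/2): F = (-2.375, 2.000).
Jacobian J = [[2·u·v - 2·u, u^2 + 2], [4·v^2 - 1, 8·u·v - 4·v + 1]].
At the point, J = [[4.500, 4.250], [0.000, 9.000]] (det J = 40.500).
Solving J·Δ = −F gives Δ = (0.738, -0.222).
Then the next iterate is (u, v)₁ = (-0.762, -0.722).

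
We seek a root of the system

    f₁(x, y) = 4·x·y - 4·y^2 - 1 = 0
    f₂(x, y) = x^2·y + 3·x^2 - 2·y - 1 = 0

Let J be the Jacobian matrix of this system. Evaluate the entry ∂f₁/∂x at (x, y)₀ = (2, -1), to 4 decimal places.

-4.0000

∂f₁/∂x = 4·y.
At (2, -1) this is -4.0000.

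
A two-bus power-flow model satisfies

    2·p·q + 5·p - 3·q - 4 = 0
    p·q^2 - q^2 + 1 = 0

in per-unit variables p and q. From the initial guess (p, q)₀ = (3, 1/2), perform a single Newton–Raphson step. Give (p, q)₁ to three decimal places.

(1.178, -0.022)

At (3, 1/2): F = (12.500, 1.500).
Jacobian J = [[2·q + 5, 2·p - 3], [q^2, 2·p·q - 2·q]].
At the point, J = [[6.000, 3.000], [0.250, 2.000]] (det J = 11.250).
Solving J·Δ = −F gives Δ = (-1.822, -0.522).
Then the next iterate is (p, q)₁ = (1.178, -0.022).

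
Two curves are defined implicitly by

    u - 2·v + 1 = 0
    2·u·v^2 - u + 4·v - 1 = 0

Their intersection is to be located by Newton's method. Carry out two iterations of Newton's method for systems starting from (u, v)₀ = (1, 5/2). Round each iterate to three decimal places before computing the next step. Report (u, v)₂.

(0.222, 0.611)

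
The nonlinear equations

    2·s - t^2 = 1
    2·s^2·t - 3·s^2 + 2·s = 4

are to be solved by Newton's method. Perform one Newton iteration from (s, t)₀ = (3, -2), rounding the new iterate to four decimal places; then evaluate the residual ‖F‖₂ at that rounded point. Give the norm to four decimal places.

At (3, -2): F = (1.0000, -61.0000).
Jacobian J = [[2, -2·t], [4·s·t - 6·s + 2, 2·s^2]].
At the point, J = [[2.0000, 4.0000], [-40.0000, 18.0000]] (det J = 196.0000).
Solving J·Δ = −F gives Δ = (-1.3367, 0.4184).
Then the next iterate is (s, t)₁ = (1.6633, -1.5816).
Re-evaluating at (1.6633, -1.5816): F = (-0.174859, -17.724305), so ‖F‖₂ = 17.7252.

17.7252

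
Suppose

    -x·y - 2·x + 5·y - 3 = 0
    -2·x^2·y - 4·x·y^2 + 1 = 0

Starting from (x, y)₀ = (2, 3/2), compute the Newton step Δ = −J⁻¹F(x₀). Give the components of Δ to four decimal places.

(-0.9543, -0.2800)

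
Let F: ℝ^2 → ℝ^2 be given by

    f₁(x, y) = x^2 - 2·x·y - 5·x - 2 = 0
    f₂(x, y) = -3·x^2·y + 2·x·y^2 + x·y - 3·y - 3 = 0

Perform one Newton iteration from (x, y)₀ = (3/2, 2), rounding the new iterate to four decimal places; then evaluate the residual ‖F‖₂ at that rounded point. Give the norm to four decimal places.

At (3/2, 2): F = (-13.2500, -7.5000).
Jacobian J = [[2·x - 2·y - 5, -2·x], [-6·x·y + 2·y^2 + y, -3·x^2 + 4·x·y + x - 3]].
At the point, J = [[-6.0000, -3.0000], [-8.0000, 3.7500]] (det J = -46.5000).
Solving J·Δ = −F gives Δ = (-1.5524, -1.3118).
Then the next iterate is (x, y)₁ = (-0.0524, 0.6882).
Re-evaluating at (-0.0524, 0.6882): F = (-1.663131, -5.155966), so ‖F‖₂ = 5.4176.

5.4176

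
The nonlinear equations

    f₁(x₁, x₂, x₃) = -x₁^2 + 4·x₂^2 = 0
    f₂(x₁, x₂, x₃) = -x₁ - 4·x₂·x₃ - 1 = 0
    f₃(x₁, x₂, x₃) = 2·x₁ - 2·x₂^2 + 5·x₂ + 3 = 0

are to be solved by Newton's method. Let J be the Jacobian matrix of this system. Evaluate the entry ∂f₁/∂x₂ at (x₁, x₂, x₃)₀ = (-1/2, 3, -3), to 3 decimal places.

∂f₁/∂x₂ = 8·x₂.
At (-1/2, 3, -3) this is 24.000.

24.000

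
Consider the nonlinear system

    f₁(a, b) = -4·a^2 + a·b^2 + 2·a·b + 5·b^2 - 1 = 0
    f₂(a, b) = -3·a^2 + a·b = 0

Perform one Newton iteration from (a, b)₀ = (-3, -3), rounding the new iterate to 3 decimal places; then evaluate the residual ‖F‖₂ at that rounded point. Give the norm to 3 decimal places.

7.061

At (-3, -3): F = (-1.000, -18.000).
Jacobian J = [[-8·a + b^2 + 2·b, 2·a·b + 2·a + 10·b], [-6·a + b, a]].
At the point, J = [[27.000, -18.000], [15.000, -3.000]] (det J = 189.000).
Solving J·Δ = −F gives Δ = (1.698, 2.492).
Then the next iterate is (a, b)₁ = (-1.302, -0.508).
Re-evaluating at (-1.302, -0.508): F = (-5.50366, -4.42420), so ‖F‖₂ = 7.061.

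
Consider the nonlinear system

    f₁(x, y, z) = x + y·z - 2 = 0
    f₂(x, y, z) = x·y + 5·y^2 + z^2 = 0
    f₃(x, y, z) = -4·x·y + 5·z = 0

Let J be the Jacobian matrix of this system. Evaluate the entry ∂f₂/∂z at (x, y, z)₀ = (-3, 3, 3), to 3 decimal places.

6.000

∂f₂/∂z = 2·z.
At (-3, 3, 3) this is 6.000.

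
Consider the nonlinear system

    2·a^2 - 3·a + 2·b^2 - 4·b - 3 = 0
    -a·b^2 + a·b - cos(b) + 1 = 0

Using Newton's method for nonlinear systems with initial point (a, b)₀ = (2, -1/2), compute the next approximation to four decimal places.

(2.2278, -0.0602)

At (2, -1/2): F = (1.5000, -1.377583).
Jacobian J = [[4·a - 3, 4·b - 4], [-b^2 + b, -2·a·b + a + sin(b)]].
At the point, J = [[5.0000, -6.0000], [-0.7500, 3.520574]] (det J = 13.102872).
Solving J·Δ = −F gives Δ = (0.2278, 0.4398).
Then the next iterate is (a, b)₁ = (2.2278, -0.0602).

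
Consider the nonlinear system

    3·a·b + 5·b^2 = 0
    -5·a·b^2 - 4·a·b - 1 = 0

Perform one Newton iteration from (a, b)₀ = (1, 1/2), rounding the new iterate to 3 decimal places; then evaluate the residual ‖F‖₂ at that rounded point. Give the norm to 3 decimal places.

1.568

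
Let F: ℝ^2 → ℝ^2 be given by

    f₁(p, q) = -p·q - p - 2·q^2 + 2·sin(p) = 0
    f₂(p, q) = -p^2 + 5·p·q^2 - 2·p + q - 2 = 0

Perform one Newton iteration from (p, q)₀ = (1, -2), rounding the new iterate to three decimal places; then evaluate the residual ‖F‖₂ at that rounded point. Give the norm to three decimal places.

2.248

At (1, -2): F = (-5.31706, 13.000).
Jacobian J = [[-q + 2·cos(p) - 1, -p - 4·q], [-2·p + 5·q^2 - 2, 10·p·q + 1]].
At the point, J = [[2.08060, 7.000], [16.000, -19.000]] (det J = -151.53149).
Solving J·Δ = −F gives Δ = (0.066, 0.740).
Then the next iterate is (p, q)₁ = (1.066, -1.260).
Re-evaluating at (1.066, -1.260): F = (-1.14749, 1.93355), so ‖F‖₂ = 2.248.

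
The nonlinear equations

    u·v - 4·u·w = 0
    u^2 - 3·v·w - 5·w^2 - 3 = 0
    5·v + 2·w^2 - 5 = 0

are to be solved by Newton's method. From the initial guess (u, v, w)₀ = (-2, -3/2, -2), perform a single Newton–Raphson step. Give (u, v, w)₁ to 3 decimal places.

At (-2, -3/2, -2): F = (-13.000, -28.000, -4.500).
Jacobian J = [[v - 4·w, u, -4·u], [2·u, -3·w, -3·v - 10·w], [0, 5, 4·w]].
At the point, J = [[6.500, -2.000, 8.000], [-4.000, 6.000, 24.500], [0.000, 5.000, -8.000]] (det J = -1204.250).
Solving J·Δ = −F gives Δ = (1.645, 2.269, 0.856).
Then the next iterate is (u, v, w)₁ = (-0.355, 0.769, -1.144).

(-0.355, 0.769, -1.144)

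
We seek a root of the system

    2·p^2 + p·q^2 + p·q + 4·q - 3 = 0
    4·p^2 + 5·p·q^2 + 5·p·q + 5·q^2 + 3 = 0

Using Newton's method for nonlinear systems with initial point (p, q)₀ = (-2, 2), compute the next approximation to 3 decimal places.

(-0.917, 1.806)

At (-2, 2): F = (1.000, -21.000).
Jacobian J = [[4·p + q^2 + q, 2·p·q + p + 4], [8·p + 5·q^2 + 5·q, 10·p·q + 5·p + 10·q]].
At the point, J = [[-2.000, -6.000], [14.000, -30.000]] (det J = 144.000).
Solving J·Δ = −F gives Δ = (1.083, -0.194).
Then the next iterate is (p, q)₁ = (-0.917, 1.806).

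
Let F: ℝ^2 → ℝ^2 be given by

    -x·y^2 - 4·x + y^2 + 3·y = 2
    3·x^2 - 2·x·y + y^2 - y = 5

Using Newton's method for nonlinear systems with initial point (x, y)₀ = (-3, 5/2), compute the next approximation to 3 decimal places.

At (-3, 5/2): F = (42.500, 40.750).
Jacobian J = [[-y^2 - 4, -2·x·y + 2·y + 3], [6·x - 2·y, -2·x + 2·y - 1]].
At the point, J = [[-10.250, 23.000], [-23.000, 10.000]] (det J = 426.500).
Solving J·Δ = −F gives Δ = (1.201, -1.313).
Then the next iterate is (x, y)₁ = (-1.799, 1.187).

(-1.799, 1.187)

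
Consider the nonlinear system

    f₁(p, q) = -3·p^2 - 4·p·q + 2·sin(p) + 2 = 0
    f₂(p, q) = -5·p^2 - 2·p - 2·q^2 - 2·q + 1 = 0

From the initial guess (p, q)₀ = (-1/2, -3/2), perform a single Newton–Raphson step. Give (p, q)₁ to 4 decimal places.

At (-1/2, -3/2): F = (-2.708851, -0.7500).
Jacobian J = [[-6·p - 4·q + 2·cos(p), -4·p], [-10·p - 2, -4·q - 2]].
At the point, J = [[10.755165, 2.0000], [3.0000, 4.0000]] (det J = 37.020660).
Solving J·Δ = −F gives Δ = (0.2522, -0.0016).
Then the next iterate is (p, q)₁ = (-0.2478, -1.5016).

(-0.2478, -1.5016)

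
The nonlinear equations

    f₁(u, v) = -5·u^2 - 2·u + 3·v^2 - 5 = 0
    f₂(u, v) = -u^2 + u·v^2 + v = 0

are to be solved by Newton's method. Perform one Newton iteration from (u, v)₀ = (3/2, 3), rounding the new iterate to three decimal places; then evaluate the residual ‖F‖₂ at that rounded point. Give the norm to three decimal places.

At (3/2, 3): F = (7.750, 14.250).
Jacobian J = [[-10·u - 2, 6·v], [-2·u + v^2, 2·u·v + 1]].
At the point, J = [[-17.000, 18.000], [6.000, 10.000]] (det J = -278.000).
Solving J·Δ = −F gives Δ = (-0.644, -1.039).
Then the next iterate is (u, v)₁ = (0.856, 1.961).
Re-evaluating at (0.856, 1.961): F = (1.16088, 4.52003), so ‖F‖₂ = 4.667.

4.667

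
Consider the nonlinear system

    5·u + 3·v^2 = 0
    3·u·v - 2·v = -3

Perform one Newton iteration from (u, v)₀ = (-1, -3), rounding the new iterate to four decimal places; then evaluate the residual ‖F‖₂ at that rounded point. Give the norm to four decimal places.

8.8653

At (-1, -3): F = (22.0000, 18.0000).
Jacobian J = [[5, 6·v], [3·v, 3·u - 2]].
At the point, J = [[5.0000, -18.0000], [-9.0000, -5.0000]] (det J = -187.0000).
Solving J·Δ = −F gives Δ = (1.1444, 1.5401).
Then the next iterate is (u, v)₁ = (0.1444, -1.4599).
Re-evaluating at (0.1444, -1.4599): F = (7.115924, 5.287371), so ‖F‖₂ = 8.8653.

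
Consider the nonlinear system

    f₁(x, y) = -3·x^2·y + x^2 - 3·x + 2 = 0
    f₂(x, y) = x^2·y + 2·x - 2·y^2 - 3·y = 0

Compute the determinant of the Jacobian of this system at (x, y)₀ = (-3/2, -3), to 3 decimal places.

-297.000

J = [[-6·x·y + 2·x - 3, -3·x^2], [2·x·y + 2, x^2 - 4·y - 3]].
At the point, J = [[-33.000, -6.750], [11.000, 11.250]].
det J = -297.000.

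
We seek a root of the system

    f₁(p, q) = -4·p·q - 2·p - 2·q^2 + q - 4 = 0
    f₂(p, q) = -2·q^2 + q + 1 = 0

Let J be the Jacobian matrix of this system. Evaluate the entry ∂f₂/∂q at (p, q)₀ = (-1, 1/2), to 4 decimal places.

∂f₂/∂q = -4·q + 1.
At (-1, 1/2) this is -1.0000.

-1.0000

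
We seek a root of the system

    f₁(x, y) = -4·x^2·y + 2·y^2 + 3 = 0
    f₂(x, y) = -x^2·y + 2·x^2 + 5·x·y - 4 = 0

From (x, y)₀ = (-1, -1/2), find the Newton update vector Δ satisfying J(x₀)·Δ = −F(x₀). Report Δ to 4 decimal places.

(-1.2857, 1.7738)

At (-1, -1/2): F = (5.5000, 1.0000).
Jacobian J = [[-8·x·y, -4·x^2 + 4·y], [-2·x·y + 4·x + 5·y, -x^2 + 5·x]].
At the point, J = [[-4.0000, -6.0000], [-7.5000, -6.0000]] (det J = -21.0000).
Solving J·Δ = −F gives Δ = (-1.2857, 1.7738).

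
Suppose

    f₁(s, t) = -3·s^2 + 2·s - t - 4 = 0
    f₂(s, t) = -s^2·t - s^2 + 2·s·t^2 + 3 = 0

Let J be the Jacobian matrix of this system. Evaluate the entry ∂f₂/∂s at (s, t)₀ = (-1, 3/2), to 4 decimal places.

9.5000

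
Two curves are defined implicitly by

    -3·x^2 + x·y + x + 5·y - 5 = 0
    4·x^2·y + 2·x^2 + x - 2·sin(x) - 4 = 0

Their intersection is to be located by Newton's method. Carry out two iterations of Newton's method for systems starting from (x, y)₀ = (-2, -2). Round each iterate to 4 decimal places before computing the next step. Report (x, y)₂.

(1.3636, 1.6135)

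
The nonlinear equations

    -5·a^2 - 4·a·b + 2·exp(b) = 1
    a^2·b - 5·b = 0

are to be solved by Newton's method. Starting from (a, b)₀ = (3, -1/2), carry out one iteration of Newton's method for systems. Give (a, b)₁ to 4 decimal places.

(1.7758, -0.9181)

At (3, -1/2): F = (-38.786939, -2.0000).
Jacobian J = [[-10·a - 4·b, -4·a + 2·exp(b)], [2·a·b, a^2 - 5]].
At the point, J = [[-28.0000, -10.786939], [-3.0000, 4.0000]] (det J = -144.360816).
Solving J·Δ = −F gives Δ = (-1.2242, -0.4181).
Then the next iterate is (a, b)₁ = (1.7758, -0.9181).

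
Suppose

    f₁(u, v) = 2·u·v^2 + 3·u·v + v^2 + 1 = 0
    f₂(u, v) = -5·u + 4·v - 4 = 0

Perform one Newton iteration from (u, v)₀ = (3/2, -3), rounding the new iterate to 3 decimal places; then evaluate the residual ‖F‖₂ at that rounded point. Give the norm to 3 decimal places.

99.783

At (3/2, -3): F = (23.500, -23.500).
Jacobian J = [[2·v^2 + 3·v, 4·u·v + 3·u + 2·v], [-5, 4]].
At the point, J = [[9.000, -19.500], [-5.000, 4.000]] (det J = -61.500).
Solving J·Δ = −F gives Δ = (-5.923, -1.528).
Then the next iterate is (u, v)₁ = (-4.423, -4.528).
Re-evaluating at (-4.423, -4.528): F = (-99.78281, 0.003), so ‖F‖₂ = 99.783.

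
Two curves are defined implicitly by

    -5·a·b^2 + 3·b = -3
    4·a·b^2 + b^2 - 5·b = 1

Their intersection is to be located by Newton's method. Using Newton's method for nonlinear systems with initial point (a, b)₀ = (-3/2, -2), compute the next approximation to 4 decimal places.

(-2.3182, -0.3939)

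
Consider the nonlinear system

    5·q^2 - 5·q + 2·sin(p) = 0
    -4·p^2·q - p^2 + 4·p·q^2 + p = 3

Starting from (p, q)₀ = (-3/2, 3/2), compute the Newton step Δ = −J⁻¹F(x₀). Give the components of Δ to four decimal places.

(0.9245, -0.1886)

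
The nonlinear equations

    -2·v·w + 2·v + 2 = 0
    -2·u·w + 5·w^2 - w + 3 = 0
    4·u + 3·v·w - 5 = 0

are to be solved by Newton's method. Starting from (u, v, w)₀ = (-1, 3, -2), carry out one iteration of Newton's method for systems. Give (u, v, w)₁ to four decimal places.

(-0.2045, 0.9394, -0.7273)

At (-1, 3, -2): F = (20.0000, 21.0000, -27.0000).
Jacobian J = [[0, -2·w + 2, -2·v], [-2·w, 0, -2·u + 10·w - 1], [4, 3·w, 3·v]].
At the point, J = [[0.0000, 6.0000, -6.0000], [4.0000, 0.0000, -19.0000], [4.0000, -6.0000, 9.0000]] (det J = -528.0000).
Solving J·Δ = −F gives Δ = (0.7955, -2.0606, 1.2727).
Then the next iterate is (u, v, w)₁ = (-0.2045, 0.9394, -0.7273).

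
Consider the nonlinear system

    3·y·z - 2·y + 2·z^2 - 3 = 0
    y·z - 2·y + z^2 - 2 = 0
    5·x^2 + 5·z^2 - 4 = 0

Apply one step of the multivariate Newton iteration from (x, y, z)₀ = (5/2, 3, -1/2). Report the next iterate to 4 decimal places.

At (5/2, 3, -1/2): F = (-13.0000, -9.2500, 28.5000).
Jacobian J = [[0, 3·z - 2, 3·y + 4·z], [0, z - 2, y + 2·z], [10·x, 0, 10·z]].
At the point, J = [[0.0000, -3.5000, 7.0000], [0.0000, -2.5000, 2.0000], [25.0000, 0.0000, -5.0000]] (det J = 262.5000).
Solving J·Δ = −F gives Δ = (-1.1376, -3.6905, 0.0119).
Then the next iterate is (x, y, z)₁ = (1.3624, -0.6905, -0.4881).

(1.3624, -0.6905, -0.4881)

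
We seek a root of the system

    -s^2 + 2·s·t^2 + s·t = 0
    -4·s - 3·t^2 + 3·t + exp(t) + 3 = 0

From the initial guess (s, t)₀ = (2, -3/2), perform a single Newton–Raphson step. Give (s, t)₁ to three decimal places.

(-0.601, -1.040)

At (2, -3/2): F = (2.000, -16.02687).
Jacobian J = [[-2·s + 2·t^2 + t, 4·s·t + s], [-4, -6·t + exp(t) + 3]].
At the point, J = [[-1.000, -10.000], [-4.000, 12.22313]] (det J = -52.22313).
Solving J·Δ = −F gives Δ = (-2.601, 0.460).
Then the next iterate is (s, t)₁ = (-0.601, -1.040).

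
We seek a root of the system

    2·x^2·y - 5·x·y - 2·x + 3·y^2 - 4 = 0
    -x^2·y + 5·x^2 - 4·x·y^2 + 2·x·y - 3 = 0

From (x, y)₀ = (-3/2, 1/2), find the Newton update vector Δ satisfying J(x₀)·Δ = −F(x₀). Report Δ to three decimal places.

At (-3/2, 1/2): F = (5.750, 7.125).
Jacobian J = [[4·x·y - 5·y - 2, 2·x^2 - 5·x + 6·y], [-2·x·y + 10·x - 4·y^2 + 2·y, -x^2 - 8·x·y + 2·x]].
At the point, J = [[-7.500, 15.000], [-13.500, 0.750]] (det J = 196.875).
Solving J·Δ = −F gives Δ = (0.521, -0.123).

(0.521, -0.123)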